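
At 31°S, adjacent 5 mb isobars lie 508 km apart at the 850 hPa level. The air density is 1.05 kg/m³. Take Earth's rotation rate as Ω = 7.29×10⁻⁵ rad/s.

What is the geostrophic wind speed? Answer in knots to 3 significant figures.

Coriolis parameter at 31°S:
f = 2Ω sin φ = 2 × 7.29×10⁻⁵ × sin 31° = 7.51×10⁻⁵ s⁻¹
Pressure gradient: |∂P/∂n| = 500 Pa / 508000 m = 9.84×10⁻⁴ Pa/m
Geostrophic balance (pressure-gradient force = Coriolis force):
V_g = (1/(fρ)) |∂P/∂n| = 9.84×10⁻⁴ / (7.51×10⁻⁵ × 1.05) = 12.5 m/s
Converting: 12.5 m/s × 1.944 = 24.3 knots

24.3 knots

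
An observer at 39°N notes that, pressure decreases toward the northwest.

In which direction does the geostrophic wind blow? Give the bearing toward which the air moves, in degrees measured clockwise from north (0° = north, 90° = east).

045°

The pressure-gradient force points toward the northwest (bearing 315°).
Geostrophic balance: in the Northern Hemisphere the Coriolis force deflects motion to the right, so the geostrophic wind blows 90° to the right of the pressure-gradient force (low pressure on the left).
Rotating 315° by 90° clockwise gives 045° — the wind blows toward the northeast.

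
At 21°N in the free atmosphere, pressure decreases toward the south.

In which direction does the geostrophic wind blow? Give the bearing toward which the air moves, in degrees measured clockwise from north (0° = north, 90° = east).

The pressure-gradient force points toward the south (bearing 180°).
Geostrophic balance: in the Northern Hemisphere the Coriolis force deflects motion to the right, so the geostrophic wind blows 90° to the right of the pressure-gradient force (low pressure on the left).
Rotating 180° by 90° clockwise gives 270° — the wind blows toward the west.

270°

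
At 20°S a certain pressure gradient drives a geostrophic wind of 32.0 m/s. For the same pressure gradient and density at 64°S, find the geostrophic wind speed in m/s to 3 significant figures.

With the same pressure gradient and density, V_g ∝ 1/f ∝ 1/sin φ.
V₂ = V₁ · sin φ₁ / sin φ₂ = 32.0 × sin 20° / sin 64°
V₂ = 32.0 × 0.3420/0.8988 = 12.2 m/s

12.2 m/s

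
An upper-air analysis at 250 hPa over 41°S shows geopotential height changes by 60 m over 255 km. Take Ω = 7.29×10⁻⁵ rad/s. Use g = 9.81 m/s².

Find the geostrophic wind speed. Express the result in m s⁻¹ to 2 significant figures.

24 m s⁻¹

Coriolis parameter at 41°S:
f = 2Ω sin φ = 2 × 7.29×10⁻⁵ × sin 41° = 9.57×10⁻⁵ s⁻¹
Height gradient: |∂Z/∂n| = 60 m / 255000 m = 2.35×10⁻⁴
On a pressure surface, geostrophic balance gives V_g = (g/f)|∂Z/∂n|:
V_g = 9.81 × 2.35×10⁻⁴ / 9.57×10⁻⁵ = 24.1 m/s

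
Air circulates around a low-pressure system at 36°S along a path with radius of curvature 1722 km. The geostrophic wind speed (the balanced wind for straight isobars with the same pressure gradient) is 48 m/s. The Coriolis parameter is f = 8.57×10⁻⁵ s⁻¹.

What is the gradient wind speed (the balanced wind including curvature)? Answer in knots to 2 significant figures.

74 knots

Around a low, centrifugal force acts outward with Coriolis, so pressure-gradient force balances both:
(1/ρ)|∂P/∂n| = fV + V²/R  →  V² + fR·V − fR·V_g = 0
With fR = 8.57×10⁻⁵ × 1722×10³ m = 148 m/s:
V = [−fR + √((fR)² + 4 fR V_g)]/2 = [−148 + √(148² + 4×148×48)]/2 = 38.1 m/s
Subgeostrophic (V < V_g = 48 m/s), as expected around a low.
Converting: 38.1 m/s × 1.944 = 74 knots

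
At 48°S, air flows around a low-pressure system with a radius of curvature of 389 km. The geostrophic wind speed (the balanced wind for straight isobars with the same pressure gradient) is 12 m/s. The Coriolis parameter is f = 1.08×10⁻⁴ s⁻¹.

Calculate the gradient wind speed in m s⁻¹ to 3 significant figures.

9.74 m s⁻¹

Around a low, centrifugal force acts outward with Coriolis, so pressure-gradient force balances both:
(1/ρ)|∂P/∂n| = fV + V²/R  →  V² + fR·V − fR·V_g = 0
With fR = 1.08×10⁻⁴ × 389×10³ m = 42.0 m/s:
V = [−fR + √((fR)² + 4 fR V_g)]/2 = [−42.0 + √(42.0² + 4×42.0×12)]/2 = 9.74 m/s
Subgeostrophic (V < V_g = 12 m/s), as expected around a low.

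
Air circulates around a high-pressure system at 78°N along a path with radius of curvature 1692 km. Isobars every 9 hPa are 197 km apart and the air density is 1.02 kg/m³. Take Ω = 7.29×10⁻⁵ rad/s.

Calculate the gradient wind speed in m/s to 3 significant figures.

Coriolis parameter at 78°N:
f = 2Ω sin φ = 2 × 7.29×10⁻⁵ × sin 78° = 1.43×10⁻⁴ s⁻¹
Pressure gradient: |∂P/∂n| = 900 Pa / 197000 m = 4.57×10⁻³ Pa/m
Geostrophic speed: V_g = |∂P/∂n|/(fρ) = 4.57×10⁻³/(1.43×10⁻⁴ × 1.02) = 31.4 m/s
Around a high, pressure-gradient force acts outward with centrifugal, so Coriolis balances both:
fV = (1/ρ)|∂P/∂n| + V²/R  →  V² − fR·V + fR·V_g = 0
With fR = 1.43×10⁻⁴ × 1692×10³ m = 241 m/s:
V = [fR − √((fR)² − 4 fR V_g)]/2 = [241 − √(241² − 4×241×31.4)]/2 = 37.1 m/s
Supergeostrophic (V > V_g = 31.4 m/s), as expected around a high.

37.1 m/s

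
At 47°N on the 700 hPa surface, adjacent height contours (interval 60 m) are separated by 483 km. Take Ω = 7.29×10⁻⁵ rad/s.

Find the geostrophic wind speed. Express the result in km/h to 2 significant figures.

41 km/h

Coriolis parameter at 47°N:
f = 2Ω sin φ = 2 × 7.29×10⁻⁵ × sin 47° = 1.07×10⁻⁴ s⁻¹
Height gradient: |∂Z/∂n| = 60 m / 483000 m = 1.24×10⁻⁴
On a pressure surface, geostrophic balance gives V_g = (g/f)|∂Z/∂n|:
V_g = 9.81 × 1.24×10⁻⁴ / 1.07×10⁻⁴ = 11.4 m/s
Converting: 11.4 m/s × 3.6 = 41 km/h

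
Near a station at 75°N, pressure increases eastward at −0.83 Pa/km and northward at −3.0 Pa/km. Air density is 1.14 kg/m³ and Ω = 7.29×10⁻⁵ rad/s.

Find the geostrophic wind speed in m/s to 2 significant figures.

Coriolis parameter at 75°N:
f = 2Ω sin φ = 2 × 7.29×10⁻⁵ × sin 75° = 1.41×10⁻⁴ s⁻¹
Component geostrophic relations (x east, y north):
u_g = −(1/(fρ)) ∂P/∂y,  v_g = (1/(fρ)) ∂P/∂x
u_g = −(−3.0×10⁻³)/(1.41×10⁻⁴ × 1.14) = 18.7 m/s;  v_g = (−0.83×10⁻³)/(1.41×10⁻⁴ × 1.14) = −5.17 m/s
|V_g| = √(u_g² + v_g²) = 19.4 m/s

19 m/s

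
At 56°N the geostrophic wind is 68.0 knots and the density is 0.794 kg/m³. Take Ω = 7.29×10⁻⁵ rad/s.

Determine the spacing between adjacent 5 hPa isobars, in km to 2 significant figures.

Coriolis parameter at 56°N:
f = 2Ω sin φ = 2 × 7.29×10⁻⁵ × sin 56° = 1.21×10⁻⁴ s⁻¹
Wind speed in SI: 68.0 knots = 35.0 m/s
Geostrophic balance rearranged: |∂P/∂n| = f ρ V_g
|∂P/∂n| = 1.21×10⁻⁴ × 0.794 × 35.0 = 3.36×10⁻³ Pa/m
Isobar spacing: Δn = ΔP/|∂P/∂n| = 500 Pa / 3.36×10⁻³ Pa/m = 148926 m ≈ 150 km

150 km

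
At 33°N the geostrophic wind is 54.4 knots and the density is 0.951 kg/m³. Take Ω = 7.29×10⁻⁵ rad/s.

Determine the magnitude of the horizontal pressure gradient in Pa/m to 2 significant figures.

2.1×10⁻³ Pa/m

Coriolis parameter at 33°N:
f = 2Ω sin φ = 2 × 7.29×10⁻⁵ × sin 33° = 7.94×10⁻⁵ s⁻¹
Wind speed in SI: 54.4 knots = 28.0 m/s
Geostrophic balance rearranged: |∂P/∂n| = f ρ V_g
|∂P/∂n| = 7.94×10⁻⁵ × 0.951 × 28.0 = 2.11×10⁻³ Pa/m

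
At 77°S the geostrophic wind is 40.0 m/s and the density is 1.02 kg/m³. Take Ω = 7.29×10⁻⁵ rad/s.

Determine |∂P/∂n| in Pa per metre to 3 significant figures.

Coriolis parameter at 77°S:
f = 2Ω sin φ = 2 × 7.29×10⁻⁵ × sin 77° = 1.42×10⁻⁴ s⁻¹
Geostrophic balance rearranged: |∂P/∂n| = f ρ V_g
|∂P/∂n| = 1.42×10⁻⁴ × 1.02 × 40.0 = 5.80×10⁻³ Pa/m

5.80×10⁻³ Pa/m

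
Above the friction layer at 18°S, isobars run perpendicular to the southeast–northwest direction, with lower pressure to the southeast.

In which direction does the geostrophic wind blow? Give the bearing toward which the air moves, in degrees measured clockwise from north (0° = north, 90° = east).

045°

The pressure-gradient force points toward the southeast (bearing 135°).
Geostrophic balance: in the Southern Hemisphere the Coriolis force deflects motion to the left, so the geostrophic wind blows 90° to the left of the pressure-gradient force (low pressure on the right).
Rotating 135° by 90° counterclockwise gives 045° — the wind blows toward the northeast.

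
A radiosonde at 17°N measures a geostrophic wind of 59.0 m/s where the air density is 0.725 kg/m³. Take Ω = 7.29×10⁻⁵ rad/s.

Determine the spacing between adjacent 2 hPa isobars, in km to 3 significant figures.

Coriolis parameter at 17°N:
f = 2Ω sin φ = 2 × 7.29×10⁻⁵ × sin 17° = 4.26×10⁻⁵ s⁻¹
Geostrophic balance rearranged: |∂P/∂n| = f ρ V_g
|∂P/∂n| = 4.26×10⁻⁵ × 0.725 × 59.0 = 1.82×10⁻³ Pa/m
Isobar spacing: Δn = ΔP/|∂P/∂n| = 200 Pa / 1.82×10⁻³ Pa/m = 109685 m ≈ 110 km

110 km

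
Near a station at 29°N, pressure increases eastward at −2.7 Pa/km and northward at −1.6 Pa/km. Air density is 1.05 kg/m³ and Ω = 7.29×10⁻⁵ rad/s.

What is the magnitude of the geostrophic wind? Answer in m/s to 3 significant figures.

Coriolis parameter at 29°N:
f = 2Ω sin φ = 2 × 7.29×10⁻⁵ × sin 29° = 7.07×10⁻⁵ s⁻¹
Component geostrophic relations (x east, y north):
u_g = −(1/(fρ)) ∂P/∂y,  v_g = (1/(fρ)) ∂P/∂x
u_g = −(−1.6×10⁻³)/(7.07×10⁻⁵ × 1.05) = 21.6 m/s;  v_g = (−2.7×10⁻³)/(7.07×10⁻⁵ × 1.05) = −36.4 m/s
|V_g| = √(u_g² + v_g²) = 42.3 m/s

42.3 m/s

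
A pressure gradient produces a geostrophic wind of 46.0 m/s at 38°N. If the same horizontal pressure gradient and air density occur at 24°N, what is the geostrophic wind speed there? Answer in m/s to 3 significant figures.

With the same pressure gradient and density, V_g ∝ 1/f ∝ 1/sin φ.
V₂ = V₁ · sin φ₁ / sin φ₂ = 46.0 × sin 38° / sin 24°
V₂ = 46.0 × 0.6157/0.4067 = 69.6 m/s

69.6 m/s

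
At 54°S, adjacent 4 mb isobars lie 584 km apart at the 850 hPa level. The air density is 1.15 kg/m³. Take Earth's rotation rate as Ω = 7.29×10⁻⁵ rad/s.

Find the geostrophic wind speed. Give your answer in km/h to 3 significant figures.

Coriolis parameter at 54°S:
f = 2Ω sin φ = 2 × 7.29×10⁻⁵ × sin 54° = 1.18×10⁻⁴ s⁻¹
Pressure gradient: |∂P/∂n| = 400 Pa / 584000 m = 6.85×10⁻⁴ Pa/m
Geostrophic balance (pressure-gradient force = Coriolis force):
V_g = (1/(fρ)) |∂P/∂n| = 6.85×10⁻⁴ / (1.18×10⁻⁴ × 1.15) = 5.05 m/s
Converting: 5.05 m/s × 3.6 = 18.2 km/h

18.2 km/h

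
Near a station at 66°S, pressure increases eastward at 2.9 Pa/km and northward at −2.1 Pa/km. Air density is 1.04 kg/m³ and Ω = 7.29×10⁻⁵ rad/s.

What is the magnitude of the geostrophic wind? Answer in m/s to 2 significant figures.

Coriolis parameter at 66°S:
f = 2Ω sin φ = 2 × 7.29×10⁻⁵ × sin 66° = 1.33×10⁻⁴ s⁻¹
In the Southern Hemisphere f is negative: f = −1.33×10⁻⁴ s⁻¹.
Component geostrophic relations (x east, y north):
u_g = −(1/(fρ)) ∂P/∂y,  v_g = (1/(fρ)) ∂P/∂x
u_g = −(−2.1×10⁻³)/(−1.33×10⁻⁴ × 1.04) = −15.2 m/s;  v_g = (2.9×10⁻³)/(−1.33×10⁻⁴ × 1.04) = −20.9 m/s
|V_g| = √(u_g² + v_g²) = 25.8 m/s

26 m/s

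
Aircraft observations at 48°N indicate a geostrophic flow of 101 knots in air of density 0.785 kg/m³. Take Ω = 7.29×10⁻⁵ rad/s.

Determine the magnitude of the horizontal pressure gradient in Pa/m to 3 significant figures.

Coriolis parameter at 48°N:
f = 2Ω sin φ = 2 × 7.29×10⁻⁵ × sin 48° = 1.08×10⁻⁴ s⁻¹
Wind speed in SI: 101 knots = 52.0 m/s
Geostrophic balance rearranged: |∂P/∂n| = f ρ V_g
|∂P/∂n| = 1.08×10⁻⁴ × 0.785 × 52.0 = 4.42×10⁻³ Pa/m

4.42×10⁻³ Pa/m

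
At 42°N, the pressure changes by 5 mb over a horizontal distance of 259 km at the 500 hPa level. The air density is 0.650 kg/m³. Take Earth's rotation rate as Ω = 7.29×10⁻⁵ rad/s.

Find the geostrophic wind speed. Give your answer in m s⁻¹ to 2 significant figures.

30 m s⁻¹

Coriolis parameter at 42°N:
f = 2Ω sin φ = 2 × 7.29×10⁻⁵ × sin 42° = 9.76×10⁻⁵ s⁻¹
Pressure gradient: |∂P/∂n| = 500 Pa / 259000 m = 1.93×10⁻³ Pa/m
Geostrophic balance (pressure-gradient force = Coriolis force):
V_g = (1/(fρ)) |∂P/∂n| = 1.93×10⁻³ / (9.76×10⁻⁵ × 0.650) = 30.4 m/s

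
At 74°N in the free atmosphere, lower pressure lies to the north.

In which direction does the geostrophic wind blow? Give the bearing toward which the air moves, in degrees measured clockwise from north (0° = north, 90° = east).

The pressure-gradient force points toward the north (bearing 000°).
Geostrophic balance: in the Northern Hemisphere the Coriolis force deflects motion to the right, so the geostrophic wind blows 90° to the right of the pressure-gradient force (low pressure on the left).
Rotating 000° by 90° clockwise gives 090° — the wind blows toward the east.

090°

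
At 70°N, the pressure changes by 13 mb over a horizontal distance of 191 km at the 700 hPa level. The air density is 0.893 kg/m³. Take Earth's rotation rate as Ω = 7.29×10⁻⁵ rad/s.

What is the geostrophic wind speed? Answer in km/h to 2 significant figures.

200 km/h

Coriolis parameter at 70°N:
f = 2Ω sin φ = 2 × 7.29×10⁻⁵ × sin 70° = 1.37×10⁻⁴ s⁻¹
Pressure gradient: |∂P/∂n| = 1300 Pa / 191000 m = 6.81×10⁻³ Pa/m
Geostrophic balance (pressure-gradient force = Coriolis force):
V_g = (1/(fρ)) |∂P/∂n| = 6.81×10⁻³ / (1.37×10⁻⁴ × 0.893) = 55.6 m/s
Converting: 55.6 m/s × 3.6 = 200 km/h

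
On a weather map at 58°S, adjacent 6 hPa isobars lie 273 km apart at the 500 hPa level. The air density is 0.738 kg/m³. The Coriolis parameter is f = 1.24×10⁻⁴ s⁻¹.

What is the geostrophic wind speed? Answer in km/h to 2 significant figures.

Pressure gradient: |∂P/∂n| = 600 Pa / 273000 m = 2.20×10⁻³ Pa/m
Geostrophic balance (pressure-gradient force = Coriolis force):
V_g = (1/(fρ)) |∂P/∂n| = 2.20×10⁻³ / (1.24×10⁻⁴ × 0.738) = 24.0 m/s
Converting: 24.0 m/s × 3.6 = 86 km/h

86 km/h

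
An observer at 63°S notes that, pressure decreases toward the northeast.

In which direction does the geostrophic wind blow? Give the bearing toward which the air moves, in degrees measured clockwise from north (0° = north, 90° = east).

The pressure-gradient force points toward the northeast (bearing 045°).
Geostrophic balance: in the Southern Hemisphere the Coriolis force deflects motion to the left, so the geostrophic wind blows 90° to the left of the pressure-gradient force (low pressure on the right).
Rotating 045° by 90° counterclockwise gives 315° — the wind blows toward the northwest.

315°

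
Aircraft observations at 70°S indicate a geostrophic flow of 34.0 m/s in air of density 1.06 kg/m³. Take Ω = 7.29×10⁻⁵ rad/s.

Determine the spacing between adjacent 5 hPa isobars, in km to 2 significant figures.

100 km

Coriolis parameter at 70°S:
f = 2Ω sin φ = 2 × 7.29×10⁻⁵ × sin 70° = 1.37×10⁻⁴ s⁻¹
Geostrophic balance rearranged: |∂P/∂n| = f ρ V_g
|∂P/∂n| = 1.37×10⁻⁴ × 1.06 × 34.0 = 4.94×10⁻³ Pa/m
Isobar spacing: Δn = ΔP/|∂P/∂n| = 500 Pa / 4.94×10⁻³ Pa/m = 101261 m ≈ 100 km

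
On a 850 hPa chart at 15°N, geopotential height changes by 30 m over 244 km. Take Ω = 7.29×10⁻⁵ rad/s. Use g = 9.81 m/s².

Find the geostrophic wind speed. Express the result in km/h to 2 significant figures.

Coriolis parameter at 15°N:
f = 2Ω sin φ = 2 × 7.29×10⁻⁵ × sin 15° = 3.77×10⁻⁵ s⁻¹
Height gradient: |∂Z/∂n| = 30 m / 244000 m = 1.23×10⁻⁴
On a pressure surface, geostrophic balance gives V_g = (g/f)|∂Z/∂n|:
V_g = 9.81 × 1.23×10⁻⁴ / 3.77×10⁻⁵ = 32.0 m/s
Converting: 32.0 m/s × 3.6 = 120 km/h

120 km/h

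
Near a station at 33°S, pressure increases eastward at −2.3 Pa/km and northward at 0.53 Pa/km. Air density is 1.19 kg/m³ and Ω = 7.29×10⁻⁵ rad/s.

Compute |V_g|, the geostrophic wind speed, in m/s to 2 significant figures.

25 m/s

Coriolis parameter at 33°S:
f = 2Ω sin φ = 2 × 7.29×10⁻⁵ × sin 33° = 7.94×10⁻⁵ s⁻¹
In the Southern Hemisphere f is negative: f = −7.94×10⁻⁵ s⁻¹.
Component geostrophic relations (x east, y north):
u_g = −(1/(fρ)) ∂P/∂y,  v_g = (1/(fρ)) ∂P/∂x
u_g = −(0.53×10⁻³)/(−7.94×10⁻⁵ × 1.19) = 5.61 m/s;  v_g = (−2.3×10⁻³)/(−7.94×10⁻⁵ × 1.19) = 24.3 m/s
|V_g| = √(u_g² + v_g²) = 25.0 m/s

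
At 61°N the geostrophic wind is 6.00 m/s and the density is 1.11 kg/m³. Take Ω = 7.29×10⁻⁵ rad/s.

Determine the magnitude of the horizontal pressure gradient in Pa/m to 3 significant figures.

Coriolis parameter at 61°N:
f = 2Ω sin φ = 2 × 7.29×10⁻⁵ × sin 61° = 1.28×10⁻⁴ s⁻¹
Geostrophic balance rearranged: |∂P/∂n| = f ρ V_g
|∂P/∂n| = 1.28×10⁻⁴ × 1.11 × 6.00 = 8.49×10⁻⁴ Pa/m

8.49×10⁻⁴ Pa/m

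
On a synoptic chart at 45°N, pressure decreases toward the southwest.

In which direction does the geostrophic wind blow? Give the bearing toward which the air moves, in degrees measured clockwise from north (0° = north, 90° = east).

The pressure-gradient force points toward the southwest (bearing 225°).
Geostrophic balance: in the Northern Hemisphere the Coriolis force deflects motion to the right, so the geostrophic wind blows 90° to the right of the pressure-gradient force (low pressure on the left).
Rotating 225° by 90° clockwise gives 315° — the wind blows toward the northwest.

315°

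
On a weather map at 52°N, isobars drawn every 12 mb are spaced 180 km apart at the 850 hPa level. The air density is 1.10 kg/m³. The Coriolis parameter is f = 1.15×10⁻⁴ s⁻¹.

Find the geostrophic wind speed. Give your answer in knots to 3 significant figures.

Pressure gradient: |∂P/∂n| = 1200 Pa / 180000 m = 6.67×10⁻³ Pa/m
Geostrophic balance (pressure-gradient force = Coriolis force):
V_g = (1/(fρ)) |∂P/∂n| = 6.67×10⁻³ / (1.15×10⁻⁴ × 1.10) = 52.7 m/s
Converting: 52.7 m/s × 1.944 = 102 knots

102 knots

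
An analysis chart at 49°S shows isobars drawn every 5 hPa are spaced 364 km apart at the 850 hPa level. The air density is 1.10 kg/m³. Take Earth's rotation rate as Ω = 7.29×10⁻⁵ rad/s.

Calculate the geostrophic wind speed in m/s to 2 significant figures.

Coriolis parameter at 49°S:
f = 2Ω sin φ = 2 × 7.29×10⁻⁵ × sin 49° = 1.10×10⁻⁴ s⁻¹
Pressure gradient: |∂P/∂n| = 500 Pa / 364000 m = 1.37×10⁻³ Pa/m
Geostrophic balance (pressure-gradient force = Coriolis force):
V_g = (1/(fρ)) |∂P/∂n| = 1.37×10⁻³ / (1.10×10⁻⁴ × 1.10) = 11.3 m/s

11 m/s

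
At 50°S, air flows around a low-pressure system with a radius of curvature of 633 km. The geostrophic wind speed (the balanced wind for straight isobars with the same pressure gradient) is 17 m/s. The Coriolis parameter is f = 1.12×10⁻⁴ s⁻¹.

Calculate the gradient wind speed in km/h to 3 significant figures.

51.0 km/h

Around a low, centrifugal force acts outward with Coriolis, so pressure-gradient force balances both:
(1/ρ)|∂P/∂n| = fV + V²/R  →  V² + fR·V − fR·V_g = 0
With fR = 1.12×10⁻⁴ × 633×10³ m = 70.9 m/s:
V = [−fR + √((fR)² + 4 fR V_g)]/2 = [−70.9 + √(70.9² + 4×70.9×17)]/2 = 14.2 m/s
Subgeostrophic (V < V_g = 17 m/s), as expected around a low.
Converting: 14.2 m/s × 3.6 = 51.0 km/h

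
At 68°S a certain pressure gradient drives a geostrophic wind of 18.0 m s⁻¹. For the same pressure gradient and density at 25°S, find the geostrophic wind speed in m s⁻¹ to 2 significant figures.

39 m s⁻¹

With the same pressure gradient and density, V_g ∝ 1/f ∝ 1/sin φ.
V₂ = V₁ · sin φ₁ / sin φ₂ = 18.0 × sin 68° / sin 25°
V₂ = 18.0 × 0.9272/0.4226 = 39 m s⁻¹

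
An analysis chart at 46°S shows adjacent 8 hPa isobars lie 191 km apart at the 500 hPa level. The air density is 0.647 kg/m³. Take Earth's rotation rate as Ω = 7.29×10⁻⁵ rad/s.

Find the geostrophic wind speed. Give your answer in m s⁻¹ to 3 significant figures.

61.7 m s⁻¹

Coriolis parameter at 46°S:
f = 2Ω sin φ = 2 × 7.29×10⁻⁵ × sin 46° = 1.05×10⁻⁴ s⁻¹
Pressure gradient: |∂P/∂n| = 800 Pa / 191000 m = 4.19×10⁻³ Pa/m
Geostrophic balance (pressure-gradient force = Coriolis force):
V_g = (1/(fρ)) |∂P/∂n| = 4.19×10⁻³ / (1.05×10⁻⁴ × 0.647) = 61.7 m/s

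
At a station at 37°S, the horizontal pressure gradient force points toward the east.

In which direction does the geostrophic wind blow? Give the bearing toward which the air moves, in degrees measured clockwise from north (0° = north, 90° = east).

000°

The pressure-gradient force points toward the east (bearing 090°).
Geostrophic balance: in the Southern Hemisphere the Coriolis force deflects motion to the left, so the geostrophic wind blows 90° to the left of the pressure-gradient force (low pressure on the right).
Rotating 090° by 90° counterclockwise gives 000° — the wind blows toward the north.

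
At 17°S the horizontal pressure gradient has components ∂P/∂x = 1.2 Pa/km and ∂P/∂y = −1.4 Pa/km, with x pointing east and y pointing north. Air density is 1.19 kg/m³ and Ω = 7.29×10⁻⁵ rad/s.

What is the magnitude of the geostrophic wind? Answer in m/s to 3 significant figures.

Coriolis parameter at 17°S:
f = 2Ω sin φ = 2 × 7.29×10⁻⁵ × sin 17° = 4.26×10⁻⁵ s⁻¹
In the Southern Hemisphere f is negative: f = −4.26×10⁻⁵ s⁻¹.
Component geostrophic relations (x east, y north):
u_g = −(1/(fρ)) ∂P/∂y,  v_g = (1/(fρ)) ∂P/∂x
u_g = −(−1.4×10⁻³)/(−4.26×10⁻⁵ × 1.19) = −27.6 m/s;  v_g = (1.2×10⁻³)/(−4.26×10⁻⁵ × 1.19) = −23.7 m/s
|V_g| = √(u_g² + v_g²) = 36.3 m/s

36.3 m/s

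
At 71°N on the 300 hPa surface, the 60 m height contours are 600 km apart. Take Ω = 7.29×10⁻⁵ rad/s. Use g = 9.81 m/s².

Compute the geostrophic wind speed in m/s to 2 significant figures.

Coriolis parameter at 71°N:
f = 2Ω sin φ = 2 × 7.29×10⁻⁵ × sin 71° = 1.38×10⁻⁴ s⁻¹
Height gradient: |∂Z/∂n| = 60 m / 600000 m = 1.00×10⁻⁴
On a pressure surface, geostrophic balance gives V_g = (g/f)|∂Z/∂n|:
V_g = 9.81 × 1.00×10⁻⁴ / 1.38×10⁻⁴ = 7.12 m/s

7.1 m/s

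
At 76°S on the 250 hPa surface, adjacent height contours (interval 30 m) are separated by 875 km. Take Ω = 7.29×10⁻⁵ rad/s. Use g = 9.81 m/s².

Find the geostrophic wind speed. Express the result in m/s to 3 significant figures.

Coriolis parameter at 76°S:
f = 2Ω sin φ = 2 × 7.29×10⁻⁵ × sin 76° = 1.41×10⁻⁴ s⁻¹
Height gradient: |∂Z/∂n| = 30 m / 875000 m = 3.43×10⁻⁵
On a pressure surface, geostrophic balance gives V_g = (g/f)|∂Z/∂n|:
V_g = 9.81 × 3.43×10⁻⁵ / 1.41×10⁻⁴ = 2.38 m/s

2.38 m/s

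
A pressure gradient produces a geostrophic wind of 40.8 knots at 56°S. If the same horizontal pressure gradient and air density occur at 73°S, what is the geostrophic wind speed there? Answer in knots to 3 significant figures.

With the same pressure gradient and density, V_g ∝ 1/f ∝ 1/sin φ.
V₂ = V₁ · sin φ₁ / sin φ₂ = 40.8 × sin 56° / sin 73°
V₂ = 40.8 × 0.8290/0.9563 = 35.4 knots

35.4 knots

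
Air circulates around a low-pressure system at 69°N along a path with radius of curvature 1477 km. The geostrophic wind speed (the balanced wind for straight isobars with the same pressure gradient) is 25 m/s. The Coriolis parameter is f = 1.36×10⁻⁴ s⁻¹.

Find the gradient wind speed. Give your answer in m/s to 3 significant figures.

Around a low, centrifugal force acts outward with Coriolis, so pressure-gradient force balances both:
(1/ρ)|∂P/∂n| = fV + V²/R  →  V² + fR·V − fR·V_g = 0
With fR = 1.36×10⁻⁴ × 1477×10³ m = 201 m/s:
V = [−fR + √((fR)² + 4 fR V_g)]/2 = [−201 + √(201² + 4×201×25)]/2 = 22.5 m/s
Subgeostrophic (V < V_g = 25 m/s), as expected around a low.

22.5 m/s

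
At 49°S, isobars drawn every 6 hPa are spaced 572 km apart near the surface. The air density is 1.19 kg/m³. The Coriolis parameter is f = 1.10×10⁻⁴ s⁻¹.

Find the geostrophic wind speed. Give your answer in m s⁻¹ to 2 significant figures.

Pressure gradient: |∂P/∂n| = 600 Pa / 572000 m = 1.05×10⁻³ Pa/m
Geostrophic balance (pressure-gradient force = Coriolis force):
V_g = (1/(fρ)) |∂P/∂n| = 1.05×10⁻³ / (1.10×10⁻⁴ × 1.19) = 8.01 m/s

8.0 m s⁻¹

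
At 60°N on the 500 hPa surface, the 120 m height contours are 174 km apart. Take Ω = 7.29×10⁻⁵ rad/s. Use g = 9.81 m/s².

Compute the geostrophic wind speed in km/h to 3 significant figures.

193 km/h

Coriolis parameter at 60°N:
f = 2Ω sin φ = 2 × 7.29×10⁻⁵ × sin 60° = 1.26×10⁻⁴ s⁻¹
Height gradient: |∂Z/∂n| = 120 m / 174000 m = 6.90×10⁻⁴
On a pressure surface, geostrophic balance gives V_g = (g/f)|∂Z/∂n|:
V_g = 9.81 × 6.90×10⁻⁴ / 1.26×10⁻⁴ = 53.6 m/s
Converting: 53.6 m/s × 3.6 = 193 km/h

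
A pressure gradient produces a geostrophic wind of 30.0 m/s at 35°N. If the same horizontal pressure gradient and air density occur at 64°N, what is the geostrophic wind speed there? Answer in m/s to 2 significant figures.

19 m/s

With the same pressure gradient and density, V_g ∝ 1/f ∝ 1/sin φ.
V₂ = V₁ · sin φ₁ / sin φ₂ = 30.0 × sin 35° / sin 64°
V₂ = 30.0 × 0.5736/0.8988 = 19 m/s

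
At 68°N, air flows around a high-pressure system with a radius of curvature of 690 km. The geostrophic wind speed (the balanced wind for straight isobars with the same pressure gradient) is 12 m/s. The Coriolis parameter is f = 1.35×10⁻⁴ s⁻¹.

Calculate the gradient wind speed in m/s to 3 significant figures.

14.1 m/s

Around a high, pressure-gradient force acts outward with centrifugal, so Coriolis balances both:
fV = (1/ρ)|∂P/∂n| + V²/R  →  V² − fR·V + fR·V_g = 0
With fR = 1.35×10⁻⁴ × 690×10³ m = 93.2 m/s:
V = [fR − √((fR)² − 4 fR V_g)]/2 = [93.2 − √(93.2² − 4×93.2×12)]/2 = 14.1 m/s
Supergeostrophic (V > V_g = 12 m/s), as expected around a high.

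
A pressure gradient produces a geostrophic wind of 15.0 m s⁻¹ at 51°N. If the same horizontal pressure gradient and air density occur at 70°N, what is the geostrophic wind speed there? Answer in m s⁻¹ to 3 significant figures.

With the same pressure gradient and density, V_g ∝ 1/f ∝ 1/sin φ.
V₂ = V₁ · sin φ₁ / sin φ₂ = 15.0 × sin 51° / sin 70°
V₂ = 15.0 × 0.7771/0.9397 = 12.4 m s⁻¹

12.4 m s⁻¹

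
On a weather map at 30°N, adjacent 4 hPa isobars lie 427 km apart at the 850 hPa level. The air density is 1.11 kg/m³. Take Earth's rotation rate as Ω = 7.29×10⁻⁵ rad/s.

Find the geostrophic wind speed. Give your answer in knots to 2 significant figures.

23 knots

Coriolis parameter at 30°N:
f = 2Ω sin φ = 2 × 7.29×10⁻⁵ × sin 30° = 7.29×10⁻⁵ s⁻¹
Pressure gradient: |∂P/∂n| = 400 Pa / 427000 m = 9.37×10⁻⁴ Pa/m
Geostrophic balance (pressure-gradient force = Coriolis force):
V_g = (1/(fρ)) |∂P/∂n| = 9.37×10⁻⁴ / (7.29×10⁻⁵ × 1.11) = 11.6 m/s
Converting: 11.6 m/s × 1.944 = 23 knots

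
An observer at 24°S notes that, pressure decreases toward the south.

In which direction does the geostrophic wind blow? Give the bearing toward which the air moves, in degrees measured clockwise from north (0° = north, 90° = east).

The pressure-gradient force points toward the south (bearing 180°).
Geostrophic balance: in the Southern Hemisphere the Coriolis force deflects motion to the left, so the geostrophic wind blows 90° to the left of the pressure-gradient force (low pressure on the right).
Rotating 180° by 90° counterclockwise gives 090° — the wind blows toward the east.

090°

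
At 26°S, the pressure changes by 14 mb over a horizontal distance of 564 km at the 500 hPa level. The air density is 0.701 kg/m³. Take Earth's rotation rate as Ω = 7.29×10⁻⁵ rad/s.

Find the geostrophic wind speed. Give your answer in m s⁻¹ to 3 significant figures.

55.4 m s⁻¹

Coriolis parameter at 26°S:
f = 2Ω sin φ = 2 × 7.29×10⁻⁵ × sin 26° = 6.39×10⁻⁵ s⁻¹
Pressure gradient: |∂P/∂n| = 1400 Pa / 564000 m = 2.48×10⁻³ Pa/m
Geostrophic balance (pressure-gradient force = Coriolis force):
V_g = (1/(fρ)) |∂P/∂n| = 2.48×10⁻³ / (6.39×10⁻⁵ × 0.701) = 55.4 m/s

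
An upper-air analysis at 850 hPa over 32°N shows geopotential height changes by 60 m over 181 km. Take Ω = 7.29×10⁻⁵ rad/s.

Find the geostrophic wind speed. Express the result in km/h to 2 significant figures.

Coriolis parameter at 32°N:
f = 2Ω sin φ = 2 × 7.29×10⁻⁵ × sin 32° = 7.73×10⁻⁵ s⁻¹
Height gradient: |∂Z/∂n| = 60 m / 181000 m = 3.31×10⁻⁴
On a pressure surface, geostrophic balance gives V_g = (g/f)|∂Z/∂n|:
V_g = 9.81 × 3.31×10⁻⁴ / 7.73×10⁻⁵ = 42.1 m/s
Converting: 42.1 m/s × 3.6 = 150 km/h

150 km/h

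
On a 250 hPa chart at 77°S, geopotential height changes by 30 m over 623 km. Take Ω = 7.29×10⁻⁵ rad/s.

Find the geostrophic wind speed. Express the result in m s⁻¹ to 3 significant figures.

Coriolis parameter at 77°S:
f = 2Ω sin φ = 2 × 7.29×10⁻⁵ × sin 77° = 1.42×10⁻⁴ s⁻¹
Height gradient: |∂Z/∂n| = 30 m / 623000 m = 4.82×10⁻⁵
On a pressure surface, geostrophic balance gives V_g = (g/f)|∂Z/∂n|:
V_g = 9.81 × 4.82×10⁻⁵ / 1.42×10⁻⁴ = 3.33 m/s

3.33 m s⁻¹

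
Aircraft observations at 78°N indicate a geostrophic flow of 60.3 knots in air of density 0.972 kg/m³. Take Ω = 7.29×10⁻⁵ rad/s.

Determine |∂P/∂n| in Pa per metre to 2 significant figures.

4.3×10⁻³ Pa/m

Coriolis parameter at 78°N:
f = 2Ω sin φ = 2 × 7.29×10⁻⁵ × sin 78° = 1.43×10⁻⁴ s⁻¹
Wind speed in SI: 60.3 knots = 31.0 m/s
Geostrophic balance rearranged: |∂P/∂n| = f ρ V_g
|∂P/∂n| = 1.43×10⁻⁴ × 0.972 × 31.0 = 4.30×10⁻³ Pa/m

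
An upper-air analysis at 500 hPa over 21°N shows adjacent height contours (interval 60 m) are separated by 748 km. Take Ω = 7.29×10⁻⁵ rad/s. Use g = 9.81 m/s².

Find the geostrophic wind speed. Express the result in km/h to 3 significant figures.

Coriolis parameter at 21°N:
f = 2Ω sin φ = 2 × 7.29×10⁻⁵ × sin 21° = 5.23×10⁻⁵ s⁻¹
Height gradient: |∂Z/∂n| = 60 m / 748000 m = 8.02×10⁻⁵
On a pressure surface, geostrophic balance gives V_g = (g/f)|∂Z/∂n|:
V_g = 9.81 × 8.02×10⁻⁵ / 5.23×10⁻⁵ = 15.1 m/s
Converting: 15.1 m/s × 3.6 = 54.2 km/h

54.2 km/h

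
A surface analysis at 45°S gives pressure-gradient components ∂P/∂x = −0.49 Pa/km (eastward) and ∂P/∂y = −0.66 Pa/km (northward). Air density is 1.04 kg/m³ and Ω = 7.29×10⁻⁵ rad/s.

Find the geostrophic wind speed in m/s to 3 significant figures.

Coriolis parameter at 45°S:
f = 2Ω sin φ = 2 × 7.29×10⁻⁵ × sin 45° = 1.03×10⁻⁴ s⁻¹
In the Southern Hemisphere f is negative: f = −1.03×10⁻⁴ s⁻¹.
Component geostrophic relations (x east, y north):
u_g = −(1/(fρ)) ∂P/∂y,  v_g = (1/(fρ)) ∂P/∂x
u_g = −(−0.66×10⁻³)/(−1.03×10⁻⁴ × 1.04) = −6.16 m/s;  v_g = (−0.49×10⁻³)/(−1.03×10⁻⁴ × 1.04) = 4.57 m/s
|V_g| = √(u_g² + v_g²) = 7.67 m/s

7.67 m/s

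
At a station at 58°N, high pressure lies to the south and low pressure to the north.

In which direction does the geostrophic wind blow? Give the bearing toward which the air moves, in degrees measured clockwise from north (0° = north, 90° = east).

090°

The pressure-gradient force points toward the north (bearing 000°).
Geostrophic balance: in the Northern Hemisphere the Coriolis force deflects motion to the right, so the geostrophic wind blows 90° to the right of the pressure-gradient force (low pressure on the left).
Rotating 000° by 90° clockwise gives 090° — the wind blows toward the east.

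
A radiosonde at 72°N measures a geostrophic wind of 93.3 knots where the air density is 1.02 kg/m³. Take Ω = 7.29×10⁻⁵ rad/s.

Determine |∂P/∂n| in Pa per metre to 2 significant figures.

Coriolis parameter at 72°N:
f = 2Ω sin φ = 2 × 7.29×10⁻⁵ × sin 72° = 1.39×10⁻⁴ s⁻¹
Wind speed in SI: 93.3 knots = 48.0 m/s
Geostrophic balance rearranged: |∂P/∂n| = f ρ V_g
|∂P/∂n| = 1.39×10⁻⁴ × 1.02 × 48.0 = 6.79×10⁻³ Pa/m

6.8×10⁻³ Pa/m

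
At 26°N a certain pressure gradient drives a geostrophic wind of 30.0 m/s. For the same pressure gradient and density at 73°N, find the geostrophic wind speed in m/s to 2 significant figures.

With the same pressure gradient and density, V_g ∝ 1/f ∝ 1/sin φ.
V₂ = V₁ · sin φ₁ / sin φ₂ = 30.0 × sin 26° / sin 73°
V₂ = 30.0 × 0.4384/0.9563 = 14 m/s

14 m/s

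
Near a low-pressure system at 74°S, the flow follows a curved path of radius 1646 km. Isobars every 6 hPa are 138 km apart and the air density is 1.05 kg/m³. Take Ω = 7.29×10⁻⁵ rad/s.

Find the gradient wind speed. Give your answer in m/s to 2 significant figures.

Coriolis parameter at 74°S:
f = 2Ω sin φ = 2 × 7.29×10⁻⁵ × sin 74° = 1.40×10⁻⁴ s⁻¹
Pressure gradient: |∂P/∂n| = 600 Pa / 138000 m = 4.35×10⁻³ Pa/m
Geostrophic speed: V_g = |∂P/∂n|/(fρ) = 4.35×10⁻³/(1.40×10⁻⁴ × 1.05) = 29.5 m/s
Around a low, centrifugal force acts outward with Coriolis, so pressure-gradient force balances both:
(1/ρ)|∂P/∂n| = fV + V²/R  →  V² + fR·V − fR·V_g = 0
With fR = 1.40×10⁻⁴ × 1646×10³ m = 231 m/s:
V = [−fR + √((fR)² + 4 fR V_g)]/2 = [−231 + √(231² + 4×231×29.5)]/2 = 26.5 m/s
Subgeostrophic (V < V_g = 29.5 m/s), as expected around a low.

27 m/s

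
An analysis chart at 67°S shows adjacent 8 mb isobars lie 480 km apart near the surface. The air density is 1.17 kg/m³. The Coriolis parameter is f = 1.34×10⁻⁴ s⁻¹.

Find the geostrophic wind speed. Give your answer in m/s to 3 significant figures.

Pressure gradient: |∂P/∂n| = 800 Pa / 480000 m = 1.67×10⁻³ Pa/m
Geostrophic balance (pressure-gradient force = Coriolis force):
V_g = (1/(fρ)) |∂P/∂n| = 1.67×10⁻³ / (1.34×10⁻⁴ × 1.17) = 10.6 m/s

10.6 m/s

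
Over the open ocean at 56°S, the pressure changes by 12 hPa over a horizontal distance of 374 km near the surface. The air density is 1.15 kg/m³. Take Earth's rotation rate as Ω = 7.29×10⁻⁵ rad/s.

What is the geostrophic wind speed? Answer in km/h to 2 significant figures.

83 km/h

Coriolis parameter at 56°S:
f = 2Ω sin φ = 2 × 7.29×10⁻⁵ × sin 56° = 1.21×10⁻⁴ s⁻¹
Pressure gradient: |∂P/∂n| = 1200 Pa / 374000 m = 3.21×10⁻³ Pa/m
Geostrophic balance (pressure-gradient force = Coriolis force):
V_g = (1/(fρ)) |∂P/∂n| = 3.21×10⁻³ / (1.21×10⁻⁴ × 1.15) = 23.1 m/s
Converting: 23.1 m/s × 3.6 = 83 km/h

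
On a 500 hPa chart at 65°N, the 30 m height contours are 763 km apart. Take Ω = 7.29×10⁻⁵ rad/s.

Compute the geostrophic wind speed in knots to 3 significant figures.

5.67 knots

Coriolis parameter at 65°N:
f = 2Ω sin φ = 2 × 7.29×10⁻⁵ × sin 65° = 1.32×10⁻⁴ s⁻¹
Height gradient: |∂Z/∂n| = 30 m / 763000 m = 3.93×10⁻⁵
On a pressure surface, geostrophic balance gives V_g = (g/f)|∂Z/∂n|:
V_g = 9.81 × 3.93×10⁻⁵ / 1.32×10⁻⁴ = 2.92 m/s
Converting: 2.92 m/s × 1.944 = 5.67 knots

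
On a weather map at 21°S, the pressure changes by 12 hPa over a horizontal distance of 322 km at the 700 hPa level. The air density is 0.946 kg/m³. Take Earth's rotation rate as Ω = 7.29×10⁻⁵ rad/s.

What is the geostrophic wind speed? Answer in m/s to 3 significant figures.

Coriolis parameter at 21°S:
f = 2Ω sin φ = 2 × 7.29×10⁻⁵ × sin 21° = 5.23×10⁻⁵ s⁻¹
Pressure gradient: |∂P/∂n| = 1200 Pa / 322000 m = 3.73×10⁻³ Pa/m
Geostrophic balance (pressure-gradient force = Coriolis force):
V_g = (1/(fρ)) |∂P/∂n| = 3.73×10⁻³ / (5.23×10⁻⁵ × 0.946) = 75.4 m/s

75.4 m/s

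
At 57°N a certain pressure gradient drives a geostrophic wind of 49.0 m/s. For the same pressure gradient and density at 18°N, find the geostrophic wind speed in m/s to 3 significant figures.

133 m/s

With the same pressure gradient and density, V_g ∝ 1/f ∝ 1/sin φ.
V₂ = V₁ · sin φ₁ / sin φ₂ = 49.0 × sin 57° / sin 18°
V₂ = 49.0 × 0.8387/0.3090 = 133 m/s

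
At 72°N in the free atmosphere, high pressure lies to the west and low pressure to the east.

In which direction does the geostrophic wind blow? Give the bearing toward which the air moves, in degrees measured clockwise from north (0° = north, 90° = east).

The pressure-gradient force points toward the east (bearing 090°).
Geostrophic balance: in the Northern Hemisphere the Coriolis force deflects motion to the right, so the geostrophic wind blows 90° to the right of the pressure-gradient force (low pressure on the left).
Rotating 090° by 90° clockwise gives 180° — the wind blows toward the south.

180°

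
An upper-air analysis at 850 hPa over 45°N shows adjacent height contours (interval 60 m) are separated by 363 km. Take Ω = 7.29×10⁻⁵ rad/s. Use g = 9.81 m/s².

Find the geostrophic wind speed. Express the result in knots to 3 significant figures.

Coriolis parameter at 45°N:
f = 2Ω sin φ = 2 × 7.29×10⁻⁵ × sin 45° = 1.03×10⁻⁴ s⁻¹
Height gradient: |∂Z/∂n| = 60 m / 363000 m = 1.65×10⁻⁴
On a pressure surface, geostrophic balance gives V_g = (g/f)|∂Z/∂n|:
V_g = 9.81 × 1.65×10⁻⁴ / 1.03×10⁻⁴ = 15.7 m/s
Converting: 15.7 m/s × 1.944 = 30.6 knots

30.6 knots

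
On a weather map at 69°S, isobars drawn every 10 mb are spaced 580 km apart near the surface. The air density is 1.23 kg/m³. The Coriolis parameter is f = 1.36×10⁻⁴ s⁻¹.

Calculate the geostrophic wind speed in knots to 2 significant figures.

Pressure gradient: |∂P/∂n| = 1000 Pa / 580000 m = 1.72×10⁻³ Pa/m
Geostrophic balance (pressure-gradient force = Coriolis force):
V_g = (1/(fρ)) |∂P/∂n| = 1.72×10⁻³ / (1.36×10⁻⁴ × 1.23) = 10.3 m/s
Converting: 10.3 m/s × 1.944 = 20 knots

20 knots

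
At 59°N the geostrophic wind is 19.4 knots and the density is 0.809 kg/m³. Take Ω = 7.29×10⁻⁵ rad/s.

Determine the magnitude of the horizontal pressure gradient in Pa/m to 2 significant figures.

Coriolis parameter at 59°N:
f = 2Ω sin φ = 2 × 7.29×10⁻⁵ × sin 59° = 1.25×10⁻⁴ s⁻¹
Wind speed in SI: 19.4 knots = 9.98 m/s
Geostrophic balance rearranged: |∂P/∂n| = f ρ V_g
|∂P/∂n| = 1.25×10⁻⁴ × 0.809 × 9.98 = 1.01×10⁻³ Pa/m

1.0×10⁻³ Pa/m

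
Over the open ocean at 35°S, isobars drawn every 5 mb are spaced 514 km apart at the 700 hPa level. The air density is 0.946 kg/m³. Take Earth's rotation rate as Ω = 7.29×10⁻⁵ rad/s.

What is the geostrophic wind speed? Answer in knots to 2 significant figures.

24 knots

Coriolis parameter at 35°S:
f = 2Ω sin φ = 2 × 7.29×10⁻⁵ × sin 35° = 8.36×10⁻⁵ s⁻¹
Pressure gradient: |∂P/∂n| = 500 Pa / 514000 m = 9.73×10⁻⁴ Pa/m
Geostrophic balance (pressure-gradient force = Coriolis force):
V_g = (1/(fρ)) |∂P/∂n| = 9.73×10⁻⁴ / (8.36×10⁻⁵ × 0.946) = 12.3 m/s
Converting: 12.3 m/s × 1.944 = 24 knots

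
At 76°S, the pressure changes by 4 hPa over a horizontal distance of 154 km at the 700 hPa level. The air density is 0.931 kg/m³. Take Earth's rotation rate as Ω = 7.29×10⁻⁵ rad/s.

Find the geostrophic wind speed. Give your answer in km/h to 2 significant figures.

71 km/h

Coriolis parameter at 76°S:
f = 2Ω sin φ = 2 × 7.29×10⁻⁵ × sin 76° = 1.41×10⁻⁴ s⁻¹
Pressure gradient: |∂P/∂n| = 400 Pa / 154000 m = 2.60×10⁻³ Pa/m
Geostrophic balance (pressure-gradient force = Coriolis force):
V_g = (1/(fρ)) |∂P/∂n| = 2.60×10⁻³ / (1.41×10⁻⁴ × 0.931) = 19.7 m/s
Converting: 19.7 m/s × 3.6 = 71 km/h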